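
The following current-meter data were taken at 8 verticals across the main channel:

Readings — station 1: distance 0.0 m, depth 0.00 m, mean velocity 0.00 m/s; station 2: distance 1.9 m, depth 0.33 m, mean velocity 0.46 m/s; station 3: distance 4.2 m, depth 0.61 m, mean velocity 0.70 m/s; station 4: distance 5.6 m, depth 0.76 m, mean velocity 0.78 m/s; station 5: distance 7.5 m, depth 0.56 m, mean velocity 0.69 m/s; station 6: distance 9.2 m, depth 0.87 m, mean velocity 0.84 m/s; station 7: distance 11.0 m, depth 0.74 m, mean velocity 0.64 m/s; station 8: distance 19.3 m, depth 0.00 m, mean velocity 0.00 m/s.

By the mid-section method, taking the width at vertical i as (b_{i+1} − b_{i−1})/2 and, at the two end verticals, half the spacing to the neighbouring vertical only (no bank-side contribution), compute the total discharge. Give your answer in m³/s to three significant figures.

6.45 m³/s

w_2 = (4.2 − 0.0)/2 = 2.1 m; q_2 = 0.46 × 0.33 × 2.1 = 0.3188 m³/s
w_3 = (5.6 − 1.9)/2 = 1.85 m; q_3 = 0.70 × 0.61 × 1.85 = 0.7900 m³/s
w_4 = (7.5 − 4.2)/2 = 1.65 m; q_4 = 0.78 × 0.76 × 1.65 = 0.9781 m³/s
w_5 = (9.2 − 5.6)/2 = 1.8 m; q_5 = 0.69 × 0.56 × 1.8 = 0.6955 m³/s
w_6 = (11.0 − 7.5)/2 = 1.75 m; q_6 = 0.84 × 0.87 × 1.75 = 1.279 m³/s
w_7 = (19.3 − 9.2)/2 = 5.05 m; q_7 = 0.64 × 0.74 × 5.05 = 2.392 m³/s
Stations 1, 8 contribute zero (depth or velocity is 0).
Q = Σ qᵢ = 6.453 m³/s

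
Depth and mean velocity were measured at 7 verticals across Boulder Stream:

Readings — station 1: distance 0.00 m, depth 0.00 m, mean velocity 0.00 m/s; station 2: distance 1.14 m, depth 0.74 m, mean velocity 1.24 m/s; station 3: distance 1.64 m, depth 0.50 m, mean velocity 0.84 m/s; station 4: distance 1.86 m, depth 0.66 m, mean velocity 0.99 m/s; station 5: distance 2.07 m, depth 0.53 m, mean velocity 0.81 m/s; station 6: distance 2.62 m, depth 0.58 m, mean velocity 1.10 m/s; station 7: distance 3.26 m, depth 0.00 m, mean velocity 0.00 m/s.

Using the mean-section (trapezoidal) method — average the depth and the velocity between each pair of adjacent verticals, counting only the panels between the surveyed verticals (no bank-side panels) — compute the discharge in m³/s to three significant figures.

1.21 m³/s

Panel 1-2: Δb = 1.14 m, d̄ = (0.00+0.74)/2 = 0.37, v̄ = (0.00+1.24)/2 = 0.62 → q = 1.14×0.37×0.62 = 0.2615 m³/s
Panel 2-3: Δb = 0.5 m, d̄ = (0.74+0.50)/2 = 0.62, v̄ = (1.24+0.84)/2 = 1.04 → q = 0.5×0.62×1.04 = 0.3224 m³/s
Panel 3-4: Δb = 0.22 m, d̄ = (0.50+0.66)/2 = 0.58, v̄ = (0.84+0.99)/2 = 0.915 → q = 0.22×0.58×0.915 = 0.1168 m³/s
Panel 4-5: Δb = 0.21 m, d̄ = (0.66+0.53)/2 = 0.595, v̄ = (0.99+0.81)/2 = 0.9 → q = 0.21×0.595×0.9 = 0.1125 m³/s
Panel 5-6: Δb = 0.55 m, d̄ = (0.53+0.58)/2 = 0.555, v̄ = (0.81+1.10)/2 = 0.955 → q = 0.55×0.555×0.955 = 0.2915 m³/s
Panel 6-7: Δb = 0.64 m, d̄ = (0.58+0.00)/2 = 0.29, v̄ = (1.10+0.00)/2 = 0.55 → q = 0.64×0.29×0.55 = 0.1021 m³/s
Q = Σ q = 1.207 m³/s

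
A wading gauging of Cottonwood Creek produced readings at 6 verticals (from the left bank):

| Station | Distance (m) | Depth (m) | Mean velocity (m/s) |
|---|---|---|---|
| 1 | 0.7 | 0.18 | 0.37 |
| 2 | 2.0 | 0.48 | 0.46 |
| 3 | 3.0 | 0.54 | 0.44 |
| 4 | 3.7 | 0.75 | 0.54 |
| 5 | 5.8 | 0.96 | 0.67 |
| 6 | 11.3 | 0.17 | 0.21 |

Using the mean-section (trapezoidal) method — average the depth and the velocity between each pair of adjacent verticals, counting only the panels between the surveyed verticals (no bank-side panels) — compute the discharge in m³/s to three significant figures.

3.08 m³/s

Panel 1-2: Δb = 1.3 m, d̄ = (0.18+0.48)/2 = 0.33, v̄ = (0.37+0.46)/2 = 0.415 → q = 1.3×0.33×0.415 = 0.1780 m³/s
Panel 2-3: Δb = 1 m, d̄ = (0.48+0.54)/2 = 0.51, v̄ = (0.46+0.44)/2 = 0.45 → q = 1×0.51×0.45 = 0.2295 m³/s
Panel 3-4: Δb = 0.7 m, d̄ = (0.54+0.75)/2 = 0.645, v̄ = (0.44+0.54)/2 = 0.49 → q = 0.7×0.645×0.49 = 0.2212 m³/s
Panel 4-5: Δb = 2.1 m, d̄ = (0.75+0.96)/2 = 0.855, v̄ = (0.54+0.67)/2 = 0.605 → q = 2.1×0.855×0.605 = 1.086 m³/s
Panel 5-6: Δb = 5.5 m, d̄ = (0.96+0.17)/2 = 0.565, v̄ = (0.67+0.21)/2 = 0.44 → q = 5.5×0.565×0.44 = 1.367 m³/s
Q = Σ q = 3.082 m³/s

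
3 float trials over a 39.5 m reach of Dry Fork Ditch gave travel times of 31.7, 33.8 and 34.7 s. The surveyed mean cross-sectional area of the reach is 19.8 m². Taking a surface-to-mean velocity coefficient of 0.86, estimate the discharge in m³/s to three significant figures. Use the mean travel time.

t̄ = (31.7 + 33.8 + 34.7) / 3 = 33.4 s
v_surface = L / t̄ = 39.5 / 33.4 = 1.183 m/s
v_mean = 0.86 × 1.183 = 1.017 m/s
Q = A × v_mean = 19.8 × 1.017 = 20.14 m³/s

20.1 m³/s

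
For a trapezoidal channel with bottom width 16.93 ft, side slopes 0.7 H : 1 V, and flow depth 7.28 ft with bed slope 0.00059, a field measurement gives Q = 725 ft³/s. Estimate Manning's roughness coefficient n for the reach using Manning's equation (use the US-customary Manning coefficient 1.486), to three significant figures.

A = (b + z·y)·y = (16.93 + 0.7×7.28)×7.28 = 160.3 ft²
P = b + 2y√(1+z²) = 16.93 + 2×7.28×√(1+0.7²) = 34.70 ft
R = A/P = 160.3/34.70 = 4.621 ft
n = (1.486/Q)·A·R^(2/3)·S^(1/2) = (1.486/725) × 160.3 × 2.774 × 0.02429 = 0.02215

0.0221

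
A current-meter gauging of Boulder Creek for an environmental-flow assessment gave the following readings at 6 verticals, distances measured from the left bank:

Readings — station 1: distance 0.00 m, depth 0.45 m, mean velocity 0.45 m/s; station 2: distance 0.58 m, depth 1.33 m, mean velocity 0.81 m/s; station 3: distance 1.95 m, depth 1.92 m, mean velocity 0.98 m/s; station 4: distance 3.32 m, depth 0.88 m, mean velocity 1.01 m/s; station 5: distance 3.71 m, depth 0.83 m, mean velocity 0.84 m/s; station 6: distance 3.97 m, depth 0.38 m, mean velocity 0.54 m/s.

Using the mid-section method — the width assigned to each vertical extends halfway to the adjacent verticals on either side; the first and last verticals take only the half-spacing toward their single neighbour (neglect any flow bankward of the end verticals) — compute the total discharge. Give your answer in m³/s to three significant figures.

w_1 = (0.58 − 0.00)/2 = 0.29 m; q_1 = 0.45 × 0.45 × 0.29 = 0.05873 m³/s
w_2 = (1.95 − 0.00)/2 = 0.975 m; q_2 = 0.81 × 1.33 × 0.975 = 1.050 m³/s
w_3 = (3.32 − 0.58)/2 = 1.37 m; q_3 = 0.98 × 1.92 × 1.37 = 2.578 m³/s
w_4 = (3.71 − 1.95)/2 = 0.88 m; q_4 = 1.01 × 0.88 × 0.88 = 0.7821 m³/s
w_5 = (3.97 − 3.32)/2 = 0.325 m; q_5 = 0.84 × 0.83 × 0.325 = 0.2266 m³/s
w_6 = (3.97 − 3.71)/2 = 0.13 m; q_6 = 0.54 × 0.38 × 0.13 = 0.02668 m³/s
Q = Σ qᵢ = 4.722 m³/s

4.72 m³/s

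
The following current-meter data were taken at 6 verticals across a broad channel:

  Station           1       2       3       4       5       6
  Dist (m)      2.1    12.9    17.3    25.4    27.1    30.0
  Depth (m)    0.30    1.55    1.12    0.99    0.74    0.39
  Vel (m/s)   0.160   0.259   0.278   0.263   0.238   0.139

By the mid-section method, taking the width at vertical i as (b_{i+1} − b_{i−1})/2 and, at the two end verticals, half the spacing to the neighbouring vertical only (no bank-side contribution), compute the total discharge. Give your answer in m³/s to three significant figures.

w_1 = (12.9 − 2.1)/2 = 5.4 m; q_1 = 0.160 × 0.30 × 5.4 = 0.2592 m³/s
w_2 = (17.3 − 2.1)/2 = 7.6 m; q_2 = 0.259 × 1.55 × 7.6 = 3.051 m³/s
w_3 = (25.4 − 12.9)/2 = 6.25 m; q_3 = 0.278 × 1.12 × 6.25 = 1.946 m³/s
w_4 = (27.1 − 17.3)/2 = 4.9 m; q_4 = 0.263 × 0.99 × 4.9 = 1.276 m³/s
w_5 = (30.0 − 25.4)/2 = 2.3 m; q_5 = 0.238 × 0.74 × 2.3 = 0.4051 m³/s
w_6 = (30.0 − 27.1)/2 = 1.45 m; q_6 = 0.139 × 0.39 × 1.45 = 0.07860 m³/s
Q = Σ qᵢ = 7.016 m³/s

7.02 m³/s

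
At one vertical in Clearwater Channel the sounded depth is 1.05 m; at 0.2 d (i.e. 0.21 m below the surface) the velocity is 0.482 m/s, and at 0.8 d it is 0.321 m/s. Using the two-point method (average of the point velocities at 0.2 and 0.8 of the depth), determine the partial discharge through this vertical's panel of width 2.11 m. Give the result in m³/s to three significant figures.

v̄ = (0.482 + 0.321) / 2 = 0.4015 m/s
q = v̄ × d × w = 0.4015 × 1.05 × 2.11 = 0.8895 m³/s

0.890 m³/s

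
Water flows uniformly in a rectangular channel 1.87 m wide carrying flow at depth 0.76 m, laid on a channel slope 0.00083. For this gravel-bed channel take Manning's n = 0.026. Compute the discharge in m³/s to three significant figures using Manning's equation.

0.882 m³/s

A = b·y = 1.87 × 0.76 = 1.421 m²
P = b + 2y = 1.87 + 2×0.76 = 3.390 m
R = A/P = 1.421/3.390 = 0.4192 m
Q = (1/n)·A·R^(2/3)·S^(1/2) = (1/0.026) × 1.421 × 0.4192^(2/3) × 0.00083^(1/2) = 0.8821 m³/s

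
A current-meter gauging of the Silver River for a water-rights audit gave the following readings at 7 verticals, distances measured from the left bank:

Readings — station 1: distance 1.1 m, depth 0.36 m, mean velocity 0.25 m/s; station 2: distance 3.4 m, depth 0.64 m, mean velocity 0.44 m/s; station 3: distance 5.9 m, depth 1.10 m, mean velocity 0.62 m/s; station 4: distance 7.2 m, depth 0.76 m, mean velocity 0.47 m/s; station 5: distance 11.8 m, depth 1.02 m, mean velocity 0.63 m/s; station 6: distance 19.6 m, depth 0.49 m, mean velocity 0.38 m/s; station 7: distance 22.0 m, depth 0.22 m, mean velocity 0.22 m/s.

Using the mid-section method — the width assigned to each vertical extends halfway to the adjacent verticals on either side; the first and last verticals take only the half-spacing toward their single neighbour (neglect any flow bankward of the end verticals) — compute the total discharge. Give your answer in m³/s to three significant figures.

w_1 = (3.4 − 1.1)/2 = 1.15 m; q_1 = 0.25 × 0.36 × 1.15 = 0.1035 m³/s
w_2 = (5.9 − 1.1)/2 = 2.4 m; q_2 = 0.44 × 0.64 × 2.4 = 0.6758 m³/s
w_3 = (7.2 − 3.4)/2 = 1.9 m; q_3 = 0.62 × 1.10 × 1.9 = 1.296 m³/s
w_4 = (11.8 − 5.9)/2 = 2.95 m; q_4 = 0.47 × 0.76 × 2.95 = 1.054 m³/s
w_5 = (19.6 − 7.2)/2 = 6.2 m; q_5 = 0.63 × 1.02 × 6.2 = 3.984 m³/s
w_6 = (22.0 − 11.8)/2 = 5.1 m; q_6 = 0.38 × 0.49 × 5.1 = 0.9496 m³/s
w_7 = (22.0 − 19.6)/2 = 1.2 m; q_7 = 0.22 × 0.22 × 1.2 = 0.05808 m³/s
Q = Σ qᵢ = 8.121 m³/s

8.12 m³/s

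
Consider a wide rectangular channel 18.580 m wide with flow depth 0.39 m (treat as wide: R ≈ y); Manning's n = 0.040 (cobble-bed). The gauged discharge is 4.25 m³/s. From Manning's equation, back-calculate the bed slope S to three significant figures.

0.00193

A = b·y = 18.580 × 0.39 = 7.246 m²
Wide channel: R ≈ y = 0.39 m
S = (Q·n / (1·A·R^(2/3)))² = (4.25×0.040 / (1×7.246×0.5338))² = 0.001932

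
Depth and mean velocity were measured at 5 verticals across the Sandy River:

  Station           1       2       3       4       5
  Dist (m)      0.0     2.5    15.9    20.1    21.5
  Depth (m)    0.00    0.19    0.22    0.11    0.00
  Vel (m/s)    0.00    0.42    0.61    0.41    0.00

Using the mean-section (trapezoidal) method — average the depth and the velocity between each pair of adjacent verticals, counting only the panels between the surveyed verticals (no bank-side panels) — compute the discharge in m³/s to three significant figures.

1.83 m³/s

Panel 1-2: Δb = 2.5 m, d̄ = (0.00+0.19)/2 = 0.095, v̄ = (0.00+0.42)/2 = 0.21 → q = 2.5×0.095×0.21 = 0.04988 m³/s
Panel 2-3: Δb = 13.4 m, d̄ = (0.19+0.22)/2 = 0.205, v̄ = (0.42+0.61)/2 = 0.515 → q = 13.4×0.205×0.515 = 1.415 m³/s
Panel 3-4: Δb = 4.2 m, d̄ = (0.22+0.11)/2 = 0.165, v̄ = (0.61+0.41)/2 = 0.51 → q = 4.2×0.165×0.51 = 0.3534 m³/s
Panel 4-5: Δb = 1.4 m, d̄ = (0.11+0.00)/2 = 0.055, v̄ = (0.41+0.00)/2 = 0.205 → q = 1.4×0.055×0.205 = 0.01579 m³/s
Q = Σ q = 1.834 m³/s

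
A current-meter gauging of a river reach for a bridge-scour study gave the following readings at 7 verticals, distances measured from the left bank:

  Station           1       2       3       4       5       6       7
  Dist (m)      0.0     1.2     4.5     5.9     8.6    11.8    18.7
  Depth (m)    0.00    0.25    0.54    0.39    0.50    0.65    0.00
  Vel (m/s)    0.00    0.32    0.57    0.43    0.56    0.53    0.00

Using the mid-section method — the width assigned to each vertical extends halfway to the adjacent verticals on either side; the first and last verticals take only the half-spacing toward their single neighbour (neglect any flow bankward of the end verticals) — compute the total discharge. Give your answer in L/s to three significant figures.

w_2 = (4.5 − 0.0)/2 = 2.25 m; q_2 = 0.32 × 0.25 × 2.25 = 0.1800 m³/s
w_3 = (5.9 − 1.2)/2 = 2.35 m; q_3 = 0.57 × 0.54 × 2.35 = 0.7233 m³/s
w_4 = (8.6 − 4.5)/2 = 2.05 m; q_4 = 0.43 × 0.39 × 2.05 = 0.3438 m³/s
w_5 = (11.8 − 5.9)/2 = 2.95 m; q_5 = 0.56 × 0.50 × 2.95 = 0.8260 m³/s
w_6 = (18.7 − 8.6)/2 = 5.05 m; q_6 = 0.53 × 0.65 × 5.05 = 1.740 m³/s
Stations 1, 7 contribute zero (depth or velocity is 0).
Q = Σ qᵢ = 3.813 m³/s
= 3.813 × 1000 = 3813 L/s

3810 L/s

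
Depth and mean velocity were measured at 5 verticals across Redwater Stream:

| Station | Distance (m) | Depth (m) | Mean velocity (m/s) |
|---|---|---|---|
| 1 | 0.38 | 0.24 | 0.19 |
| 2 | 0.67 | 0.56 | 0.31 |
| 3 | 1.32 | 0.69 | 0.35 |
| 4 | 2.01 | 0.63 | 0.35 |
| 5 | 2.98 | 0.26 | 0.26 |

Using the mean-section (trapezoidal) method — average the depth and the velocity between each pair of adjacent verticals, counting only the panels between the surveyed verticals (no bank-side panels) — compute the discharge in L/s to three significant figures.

454 L/s

Panel 1-2: Δb = 0.29 m, d̄ = (0.24+0.56)/2 = 0.4, v̄ = (0.19+0.31)/2 = 0.25 → q = 0.29×0.4×0.25 = 0.02900 m³/s
Panel 2-3: Δb = 0.65 m, d̄ = (0.56+0.69)/2 = 0.625, v̄ = (0.31+0.35)/2 = 0.33 → q = 0.65×0.625×0.33 = 0.1341 m³/s
Panel 3-4: Δb = 0.69 m, d̄ = (0.69+0.63)/2 = 0.66, v̄ = (0.35+0.35)/2 = 0.35 → q = 0.69×0.66×0.35 = 0.1594 m³/s
Panel 4-5: Δb = 0.97 m, d̄ = (0.63+0.26)/2 = 0.445, v̄ = (0.35+0.26)/2 = 0.305 → q = 0.97×0.445×0.305 = 0.1317 m³/s
Q = Σ q = 0.4541 m³/s
= 0.4541 × 1000 = 454.1 L/s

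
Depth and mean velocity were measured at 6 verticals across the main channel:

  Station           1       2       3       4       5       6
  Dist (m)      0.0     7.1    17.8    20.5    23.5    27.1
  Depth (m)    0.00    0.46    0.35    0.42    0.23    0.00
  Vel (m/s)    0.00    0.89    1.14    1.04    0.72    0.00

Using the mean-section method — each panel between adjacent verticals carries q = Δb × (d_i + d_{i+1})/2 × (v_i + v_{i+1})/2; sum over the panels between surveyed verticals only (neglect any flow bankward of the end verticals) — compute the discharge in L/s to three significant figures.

7270 L/s

Panel 1-2: Δb = 7.1 m, d̄ = (0.00+0.46)/2 = 0.23, v̄ = (0.00+0.89)/2 = 0.445 → q = 7.1×0.23×0.445 = 0.7267 m³/s
Panel 2-3: Δb = 10.7 m, d̄ = (0.46+0.35)/2 = 0.405, v̄ = (0.89+1.14)/2 = 1.015 → q = 10.7×0.405×1.015 = 4.399 m³/s
Panel 3-4: Δb = 2.7 m, d̄ = (0.35+0.42)/2 = 0.385, v̄ = (1.14+1.04)/2 = 1.09 → q = 2.7×0.385×1.09 = 1.133 m³/s
Panel 4-5: Δb = 3 m, d̄ = (0.42+0.23)/2 = 0.325, v̄ = (1.04+0.72)/2 = 0.88 → q = 3×0.325×0.88 = 0.8580 m³/s
Panel 5-6: Δb = 3.6 m, d̄ = (0.23+0.00)/2 = 0.115, v̄ = (0.72+0.00)/2 = 0.36 → q = 3.6×0.115×0.36 = 0.1490 m³/s
Q = Σ q = 7.265 m³/s
= 7.265 × 1000 = 7265 L/s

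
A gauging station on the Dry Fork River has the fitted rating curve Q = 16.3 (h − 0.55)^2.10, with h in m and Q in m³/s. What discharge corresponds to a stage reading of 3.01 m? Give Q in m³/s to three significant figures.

Q = 16.3 × (3.01 − 0.55)^2.10 = 16.3 × 2.46^2.10 = 107.9 m³/s

108 m³/s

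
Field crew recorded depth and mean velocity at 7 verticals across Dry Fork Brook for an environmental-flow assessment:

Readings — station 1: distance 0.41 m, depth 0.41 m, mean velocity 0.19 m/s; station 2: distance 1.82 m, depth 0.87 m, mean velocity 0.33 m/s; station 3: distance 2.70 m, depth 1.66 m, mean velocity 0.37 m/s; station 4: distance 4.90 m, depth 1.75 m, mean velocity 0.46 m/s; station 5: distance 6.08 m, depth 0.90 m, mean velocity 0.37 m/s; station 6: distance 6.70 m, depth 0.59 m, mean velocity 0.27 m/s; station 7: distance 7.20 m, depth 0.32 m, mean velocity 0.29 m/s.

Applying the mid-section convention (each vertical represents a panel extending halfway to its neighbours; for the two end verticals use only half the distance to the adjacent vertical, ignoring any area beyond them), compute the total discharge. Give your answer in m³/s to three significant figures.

w_1 = (1.82 − 0.41)/2 = 0.705 m; q_1 = 0.19 × 0.41 × 0.705 = 0.05492 m³/s
w_2 = (2.70 − 0.41)/2 = 1.145 m; q_2 = 0.33 × 0.87 × 1.145 = 0.3287 m³/s
w_3 = (4.90 − 1.82)/2 = 1.54 m; q_3 = 0.37 × 1.66 × 1.54 = 0.9459 m³/s
w_4 = (6.08 − 2.70)/2 = 1.69 m; q_4 = 0.46 × 1.75 × 1.69 = 1.360 m³/s
w_5 = (6.70 − 4.90)/2 = 0.9 m; q_5 = 0.37 × 0.90 × 0.9 = 0.2997 m³/s
w_6 = (7.20 − 6.08)/2 = 0.56 m; q_6 = 0.27 × 0.59 × 0.56 = 0.08921 m³/s
w_7 = (7.20 − 6.70)/2 = 0.25 m; q_7 = 0.29 × 0.32 × 0.25 = 0.02320 m³/s
Q = Σ qᵢ = 3.102 m³/s

3.10 m³/s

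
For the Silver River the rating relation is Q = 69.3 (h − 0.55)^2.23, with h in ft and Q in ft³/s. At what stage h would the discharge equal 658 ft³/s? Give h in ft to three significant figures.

h − h₀ = (Q/C)^(1/b) = (658/69.3)^(1/2.23) = 2.744 ft
h = 0.55 + 2.744 = 3.294 ft

3.29 ft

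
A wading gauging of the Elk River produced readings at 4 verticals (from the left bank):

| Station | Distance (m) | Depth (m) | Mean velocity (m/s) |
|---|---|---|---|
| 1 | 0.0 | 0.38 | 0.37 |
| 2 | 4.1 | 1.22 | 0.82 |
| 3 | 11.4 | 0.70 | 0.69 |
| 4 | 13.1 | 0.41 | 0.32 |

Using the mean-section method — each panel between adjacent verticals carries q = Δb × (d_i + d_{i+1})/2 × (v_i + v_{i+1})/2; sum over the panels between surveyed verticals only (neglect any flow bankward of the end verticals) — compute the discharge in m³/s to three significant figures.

7.72 m³/s

Panel 1-2: Δb = 4.1 m, d̄ = (0.38+1.22)/2 = 0.8, v̄ = (0.37+0.82)/2 = 0.595 → q = 4.1×0.8×0.595 = 1.952 m³/s
Panel 2-3: Δb = 7.3 m, d̄ = (1.22+0.70)/2 = 0.96, v̄ = (0.82+0.69)/2 = 0.755 → q = 7.3×0.96×0.755 = 5.291 m³/s
Panel 3-4: Δb = 1.7 m, d̄ = (0.70+0.41)/2 = 0.555, v̄ = (0.69+0.32)/2 = 0.505 → q = 1.7×0.555×0.505 = 0.4765 m³/s
Q = Σ q = 7.719 m³/s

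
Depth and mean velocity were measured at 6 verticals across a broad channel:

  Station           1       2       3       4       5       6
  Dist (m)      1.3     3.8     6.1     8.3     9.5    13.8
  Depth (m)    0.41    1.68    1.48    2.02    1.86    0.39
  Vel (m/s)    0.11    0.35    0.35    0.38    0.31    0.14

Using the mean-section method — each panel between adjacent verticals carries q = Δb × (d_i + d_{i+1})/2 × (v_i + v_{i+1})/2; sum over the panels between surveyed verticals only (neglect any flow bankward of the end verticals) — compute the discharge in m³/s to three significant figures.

5.17 m³/s

Panel 1-2: Δb = 2.5 m, d̄ = (0.41+1.68)/2 = 1.045, v̄ = (0.11+0.35)/2 = 0.23 → q = 2.5×1.045×0.23 = 0.6009 m³/s
Panel 2-3: Δb = 2.3 m, d̄ = (1.68+1.48)/2 = 1.58, v̄ = (0.35+0.35)/2 = 0.35 → q = 2.3×1.58×0.35 = 1.272 m³/s
Panel 3-4: Δb = 2.2 m, d̄ = (1.48+2.02)/2 = 1.75, v̄ = (0.35+0.38)/2 = 0.365 → q = 2.2×1.75×0.365 = 1.405 m³/s
Panel 4-5: Δb = 1.2 m, d̄ = (2.02+1.86)/2 = 1.94, v̄ = (0.38+0.31)/2 = 0.345 → q = 1.2×1.94×0.345 = 0.8032 m³/s
Panel 5-6: Δb = 4.3 m, d̄ = (1.86+0.39)/2 = 1.125, v̄ = (0.31+0.14)/2 = 0.225 → q = 4.3×1.125×0.225 = 1.088 m³/s
Q = Σ q = 5.170 m³/s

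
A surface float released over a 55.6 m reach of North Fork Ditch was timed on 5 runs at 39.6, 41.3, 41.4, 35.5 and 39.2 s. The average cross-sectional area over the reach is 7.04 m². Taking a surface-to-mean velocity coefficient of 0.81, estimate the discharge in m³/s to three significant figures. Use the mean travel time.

t̄ = (39.6 + 41.3 + 41.4 + 35.5 + 39.2) / 5 = 39.4 s
v_surface = L / t̄ = 55.6 / 39.4 = 1.411 m/s
v_mean = 0.81 × 1.411 = 1.143 m/s
Q = A × v_mean = 7.04 × 1.143 = 8.047 m³/s

8.05 m³/s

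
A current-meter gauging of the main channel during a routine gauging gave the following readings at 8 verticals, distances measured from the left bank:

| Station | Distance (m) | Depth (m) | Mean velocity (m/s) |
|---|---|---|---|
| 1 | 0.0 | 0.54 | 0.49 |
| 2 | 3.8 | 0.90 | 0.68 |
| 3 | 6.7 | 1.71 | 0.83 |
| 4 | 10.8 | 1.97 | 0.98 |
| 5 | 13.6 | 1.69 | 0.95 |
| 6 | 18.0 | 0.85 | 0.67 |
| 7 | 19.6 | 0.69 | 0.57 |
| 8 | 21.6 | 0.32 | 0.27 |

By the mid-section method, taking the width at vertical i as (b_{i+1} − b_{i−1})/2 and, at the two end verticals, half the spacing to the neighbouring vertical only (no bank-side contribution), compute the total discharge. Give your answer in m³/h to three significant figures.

w_1 = (3.8 − 0.0)/2 = 1.9 m; q_1 = 0.49 × 0.54 × 1.9 = 0.5027 m³/s
w_2 = (6.7 − 0.0)/2 = 3.35 m; q_2 = 0.68 × 0.90 × 3.35 = 2.050 m³/s
w_3 = (10.8 − 3.8)/2 = 3.5 m; q_3 = 0.83 × 1.71 × 3.5 = 4.968 m³/s
w_4 = (13.6 − 6.7)/2 = 3.45 m; q_4 = 0.98 × 1.97 × 3.45 = 6.661 m³/s
w_5 = (18.0 − 10.8)/2 = 3.6 m; q_5 = 0.95 × 1.69 × 3.6 = 5.780 m³/s
w_6 = (19.6 − 13.6)/2 = 3 m; q_6 = 0.67 × 0.85 × 3 = 1.709 m³/s
w_7 = (21.6 − 18.0)/2 = 1.8 m; q_7 = 0.57 × 0.69 × 1.8 = 0.7079 m³/s
w_8 = (21.6 − 19.6)/2 = 1 m; q_8 = 0.27 × 0.32 × 1 = 0.08640 m³/s
Q = Σ qᵢ = 22.46 m³/s
= 22.46 × 3600 = 80870 m³/h

80900 m³/h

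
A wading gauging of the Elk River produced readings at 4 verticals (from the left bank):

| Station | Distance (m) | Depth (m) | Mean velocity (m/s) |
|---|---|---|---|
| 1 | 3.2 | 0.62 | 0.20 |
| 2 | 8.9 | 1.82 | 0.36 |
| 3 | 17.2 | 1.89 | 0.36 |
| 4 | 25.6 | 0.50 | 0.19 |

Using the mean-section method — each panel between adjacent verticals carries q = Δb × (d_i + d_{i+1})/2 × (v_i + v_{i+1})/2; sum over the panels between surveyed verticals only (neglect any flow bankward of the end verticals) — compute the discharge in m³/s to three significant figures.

Panel 1-2: Δb = 5.7 m, d̄ = (0.62+1.82)/2 = 1.22, v̄ = (0.20+0.36)/2 = 0.28 → q = 5.7×1.22×0.28 = 1.947 m³/s
Panel 2-3: Δb = 8.3 m, d̄ = (1.82+1.89)/2 = 1.855, v̄ = (0.36+0.36)/2 = 0.36 → q = 8.3×1.855×0.36 = 5.543 m³/s
Panel 3-4: Δb = 8.4 m, d̄ = (1.89+0.50)/2 = 1.195, v̄ = (0.36+0.19)/2 = 0.275 → q = 8.4×1.195×0.275 = 2.760 m³/s
Q = Σ q = 10.25 m³/s

10.3 m³/s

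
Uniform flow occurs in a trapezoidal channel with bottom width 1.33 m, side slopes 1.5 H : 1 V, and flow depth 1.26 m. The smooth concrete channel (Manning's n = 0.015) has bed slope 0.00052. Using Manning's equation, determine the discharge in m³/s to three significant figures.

4.82 m³/s

A = (b + z·y)·y = (1.33 + 1.5×1.26)×1.26 = 4.057 m²
P = b + 2y√(1+z²) = 1.33 + 2×1.26×√(1+1.5²) = 5.873 m
R = A/P = 4.057/5.873 = 0.6908 m
Q = (1/n)·A·R^(2/3)·S^(1/2) = (1/0.015) × 4.057 × 0.6908^(2/3) × 0.00052^(1/2) = 4.820 m³/s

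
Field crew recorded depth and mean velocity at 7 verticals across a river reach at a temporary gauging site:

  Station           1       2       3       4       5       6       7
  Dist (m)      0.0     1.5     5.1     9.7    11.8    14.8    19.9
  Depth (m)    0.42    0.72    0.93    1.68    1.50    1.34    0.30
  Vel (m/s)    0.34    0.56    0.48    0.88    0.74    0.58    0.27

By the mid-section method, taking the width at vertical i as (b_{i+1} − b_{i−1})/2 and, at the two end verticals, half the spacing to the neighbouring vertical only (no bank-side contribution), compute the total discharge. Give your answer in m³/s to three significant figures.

14.1 m³/s

w_1 = (1.5 − 0.0)/2 = 0.75 m; q_1 = 0.34 × 0.42 × 0.75 = 0.1071 m³/s
w_2 = (5.1 − 0.0)/2 = 2.55 m; q_2 = 0.56 × 0.72 × 2.55 = 1.028 m³/s
w_3 = (9.7 − 1.5)/2 = 4.1 m; q_3 = 0.48 × 0.93 × 4.1 = 1.830 m³/s
w_4 = (11.8 − 5.1)/2 = 3.35 m; q_4 = 0.88 × 1.68 × 3.35 = 4.953 m³/s
w_5 = (14.8 − 9.7)/2 = 2.55 m; q_5 = 0.74 × 1.50 × 2.55 = 2.831 m³/s
w_6 = (19.9 − 11.8)/2 = 4.05 m; q_6 = 0.58 × 1.34 × 4.05 = 3.148 m³/s
w_7 = (19.9 − 14.8)/2 = 2.55 m; q_7 = 0.27 × 0.30 × 2.55 = 0.2066 m³/s
Q = Σ qᵢ = 14.10 m³/s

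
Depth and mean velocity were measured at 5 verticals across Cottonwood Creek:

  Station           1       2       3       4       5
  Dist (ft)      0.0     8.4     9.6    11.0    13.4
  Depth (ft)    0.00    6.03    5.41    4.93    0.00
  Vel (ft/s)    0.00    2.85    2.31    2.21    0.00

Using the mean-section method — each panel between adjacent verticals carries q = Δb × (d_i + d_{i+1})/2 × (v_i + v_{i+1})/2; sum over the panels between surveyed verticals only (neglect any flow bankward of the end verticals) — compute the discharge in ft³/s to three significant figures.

Panel 1-2: Δb = 8.4 ft, d̄ = (0.00+6.03)/2 = 3.015, v̄ = (0.00+2.85)/2 = 1.425 → q = 8.4×3.015×1.425 = 36.09 ft³/s
Panel 2-3: Δb = 1.2 ft, d̄ = (6.03+5.41)/2 = 5.72, v̄ = (2.85+2.31)/2 = 2.58 → q = 1.2×5.72×2.58 = 17.71 ft³/s
Panel 3-4: Δb = 1.4 ft, d̄ = (5.41+4.93)/2 = 5.17, v̄ = (2.31+2.21)/2 = 2.26 → q = 1.4×5.17×2.26 = 16.36 ft³/s
Panel 4-5: Δb = 2.4 ft, d̄ = (4.93+0.00)/2 = 2.465, v̄ = (2.21+0.00)/2 = 1.105 → q = 2.4×2.465×1.105 = 6.537 ft³/s
Q = Σ q = 76.69 ft³/s

76.7 ft³/s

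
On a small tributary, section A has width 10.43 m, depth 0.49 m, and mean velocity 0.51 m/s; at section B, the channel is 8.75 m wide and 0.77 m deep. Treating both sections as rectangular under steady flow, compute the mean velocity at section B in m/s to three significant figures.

Q = A₁V₁ = (10.43×0.49) × 0.51 = 2.606 m³/s
A₂ = 8.75 × 0.77 = 6.738 m²
V₂ = Q/A₂ = 2.606/6.738 = 0.3869 m/s

0.387 m/s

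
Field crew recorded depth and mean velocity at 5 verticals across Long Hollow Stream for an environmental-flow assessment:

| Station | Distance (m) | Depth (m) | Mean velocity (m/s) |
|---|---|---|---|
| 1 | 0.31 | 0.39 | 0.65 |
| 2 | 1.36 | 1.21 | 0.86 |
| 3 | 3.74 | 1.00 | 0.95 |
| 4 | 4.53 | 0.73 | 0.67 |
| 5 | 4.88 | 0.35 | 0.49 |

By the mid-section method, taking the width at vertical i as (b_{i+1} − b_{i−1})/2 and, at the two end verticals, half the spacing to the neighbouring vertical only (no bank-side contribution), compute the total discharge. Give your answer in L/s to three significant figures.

w_1 = (1.36 − 0.31)/2 = 0.525 m; q_1 = 0.65 × 0.39 × 0.525 = 0.1331 m³/s
w_2 = (3.74 − 0.31)/2 = 1.715 m; q_2 = 0.86 × 1.21 × 1.715 = 1.785 m³/s
w_3 = (4.53 − 1.36)/2 = 1.585 m; q_3 = 0.95 × 1.00 × 1.585 = 1.506 m³/s
w_4 = (4.88 − 3.74)/2 = 0.57 m; q_4 = 0.67 × 0.73 × 0.57 = 0.2788 m³/s
w_5 = (4.88 − 4.53)/2 = 0.175 m; q_5 = 0.49 × 0.35 × 0.175 = 0.03001 m³/s
Q = Σ qᵢ = 3.732 m³/s
= 3.732 × 1000 = 3732 L/s

3730 L/s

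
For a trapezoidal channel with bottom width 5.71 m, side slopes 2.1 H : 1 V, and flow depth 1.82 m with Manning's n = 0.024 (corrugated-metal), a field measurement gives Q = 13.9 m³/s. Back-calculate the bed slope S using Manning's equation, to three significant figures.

A = (b + z·y)·y = (5.71 + 2.1×1.82)×1.82 = 17.35 m²
P = b + 2y√(1+z²) = 5.71 + 2×1.82×√(1+2.1²) = 14.18 m
R = A/P = 17.35/14.18 = 1.224 m
S = (Q·n / (1·A·R^(2/3)))² = (13.9×0.024 / (1×17.35×1.144))² = 0.0002825

0.000283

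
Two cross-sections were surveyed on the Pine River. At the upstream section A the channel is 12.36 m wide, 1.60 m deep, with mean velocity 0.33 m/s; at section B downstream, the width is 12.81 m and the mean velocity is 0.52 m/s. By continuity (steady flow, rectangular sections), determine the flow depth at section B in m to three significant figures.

Q = A₁V₁ = (12.36×1.60) × 0.33 = 6.526 m³/s
d₂ = Q/(b₂ V₂) = 6.526/(12.81×0.52) = 0.9797 m

0.980 m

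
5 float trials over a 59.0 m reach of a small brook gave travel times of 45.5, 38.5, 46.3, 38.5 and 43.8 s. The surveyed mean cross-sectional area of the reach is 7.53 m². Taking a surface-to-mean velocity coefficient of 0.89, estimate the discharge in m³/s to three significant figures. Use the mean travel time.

9.30 m³/s

t̄ = (45.5 + 38.5 + 46.3 + 38.5 + 43.8) / 5 = 42.52 s
v_surface = L / t̄ = 59.0 / 42.52 = 1.388 m/s
v_mean = 0.89 × 1.388 = 1.235 m/s
Q = A × v_mean = 7.53 × 1.235 = 9.299 m³/s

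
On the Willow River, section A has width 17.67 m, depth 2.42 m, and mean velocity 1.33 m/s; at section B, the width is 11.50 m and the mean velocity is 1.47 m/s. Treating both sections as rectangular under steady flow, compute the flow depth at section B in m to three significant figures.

Q = A₁V₁ = (17.67×2.42) × 1.33 = 56.87 m³/s
d₂ = Q/(b₂ V₂) = 56.87/(11.50×1.47) = 3.364 m

3.36 m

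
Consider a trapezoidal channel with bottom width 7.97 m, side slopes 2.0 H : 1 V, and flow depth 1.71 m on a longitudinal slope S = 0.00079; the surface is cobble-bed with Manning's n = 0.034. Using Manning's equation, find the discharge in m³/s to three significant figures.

18.7 m³/s

A = (b + z·y)·y = (7.97 + 2.0×1.71)×1.71 = 19.48 m²
P = b + 2y√(1+z²) = 7.97 + 2×1.71×√(1+2.0²) = 15.62 m
R = A/P = 19.48/15.62 = 1.247 m
Q = (1/n)·A·R^(2/3)·S^(1/2) = (1/0.034) × 19.48 × 1.247^(2/3) × 0.00079^(1/2) = 18.66 m³/s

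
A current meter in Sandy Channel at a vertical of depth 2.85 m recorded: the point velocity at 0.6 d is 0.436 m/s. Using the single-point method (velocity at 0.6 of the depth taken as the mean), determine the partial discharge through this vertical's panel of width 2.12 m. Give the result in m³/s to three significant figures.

v̄ = v₀.₆ = 0.436 m/s
q = v̄ × d × w = 0.4360 × 2.85 × 2.12 = 2.634 m³/s

2.63 m³/s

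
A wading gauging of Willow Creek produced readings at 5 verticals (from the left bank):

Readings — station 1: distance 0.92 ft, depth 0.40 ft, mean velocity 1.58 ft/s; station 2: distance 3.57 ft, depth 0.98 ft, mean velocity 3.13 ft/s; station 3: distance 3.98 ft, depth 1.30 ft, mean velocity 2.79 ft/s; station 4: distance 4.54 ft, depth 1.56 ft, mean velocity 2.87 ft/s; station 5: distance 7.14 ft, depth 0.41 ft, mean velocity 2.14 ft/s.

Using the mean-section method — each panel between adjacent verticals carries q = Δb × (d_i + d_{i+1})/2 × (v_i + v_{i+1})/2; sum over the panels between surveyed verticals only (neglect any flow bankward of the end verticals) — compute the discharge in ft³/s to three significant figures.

Panel 1-2: Δb = 2.65 ft, d̄ = (0.40+0.98)/2 = 0.69, v̄ = (1.58+3.13)/2 = 2.355 → q = 2.65×0.69×2.355 = 4.306 ft³/s
Panel 2-3: Δb = 0.41 ft, d̄ = (0.98+1.30)/2 = 1.14, v̄ = (3.13+2.79)/2 = 2.96 → q = 0.41×1.14×2.96 = 1.384 ft³/s
Panel 3-4: Δb = 0.56 ft, d̄ = (1.30+1.56)/2 = 1.43, v̄ = (2.79+2.87)/2 = 2.83 → q = 0.56×1.43×2.83 = 2.266 ft³/s
Panel 4-5: Δb = 2.6 ft, d̄ = (1.56+0.41)/2 = 0.985, v̄ = (2.87+2.14)/2 = 2.505 → q = 2.6×0.985×2.505 = 6.415 ft³/s
Q = Σ q = 14.37 ft³/s

14.4 ft³/s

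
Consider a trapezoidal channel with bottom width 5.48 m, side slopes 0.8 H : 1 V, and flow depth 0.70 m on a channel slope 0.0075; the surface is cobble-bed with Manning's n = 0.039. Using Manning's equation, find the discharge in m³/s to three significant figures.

6.54 m³/s

A = (b + z·y)·y = (5.48 + 0.8×0.70)×0.70 = 4.228 m²
P = b + 2y√(1+z²) = 5.48 + 2×0.70×√(1+0.8²) = 7.273 m
R = A/P = 4.228/7.273 = 0.5813 m
Q = (1/n)·A·R^(2/3)·S^(1/2) = (1/0.039) × 4.228 × 0.5813^(2/3) × 0.0075^(1/2) = 6.540 m³/s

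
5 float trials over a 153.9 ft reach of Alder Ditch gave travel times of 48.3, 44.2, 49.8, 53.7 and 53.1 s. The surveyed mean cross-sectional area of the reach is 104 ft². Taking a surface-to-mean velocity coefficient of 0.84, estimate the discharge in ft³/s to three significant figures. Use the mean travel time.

270 ft³/s

t̄ = (48.3 + 44.2 + 49.8 + 53.7 + 53.1) / 5 = 49.82 s
v_surface = L / t̄ = 153.9 / 49.82 = 3.089 ft/s
v_mean = 0.84 × 3.089 = 2.595 ft/s
Q = A × v_mean = 104 × 2.595 = 269.9 ft³/s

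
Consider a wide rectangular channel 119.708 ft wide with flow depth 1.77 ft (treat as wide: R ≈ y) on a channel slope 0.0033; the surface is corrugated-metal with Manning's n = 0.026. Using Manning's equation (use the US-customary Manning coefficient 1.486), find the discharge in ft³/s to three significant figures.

A = b·y = 119.708 × 1.77 = 211.9 ft²
Wide channel: R ≈ y = 1.77 ft
Q = (1.486/n)·A·R^(2/3)·S^(1/2) = (1.486/0.026) × 211.9 × 1.770^(2/3) × 0.0033^(1/2) = 1018 ft³/s

1020 ft³/s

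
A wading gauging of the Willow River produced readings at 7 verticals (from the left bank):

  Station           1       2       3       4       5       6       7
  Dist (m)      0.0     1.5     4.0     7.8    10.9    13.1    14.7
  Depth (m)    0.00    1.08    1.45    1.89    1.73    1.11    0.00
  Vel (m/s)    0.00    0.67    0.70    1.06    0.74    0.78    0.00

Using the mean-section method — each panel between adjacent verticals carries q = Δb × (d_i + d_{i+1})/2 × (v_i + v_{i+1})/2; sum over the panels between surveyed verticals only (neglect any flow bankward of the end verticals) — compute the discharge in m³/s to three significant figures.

Panel 1-2: Δb = 1.5 m, d̄ = (0.00+1.08)/2 = 0.54, v̄ = (0.00+0.67)/2 = 0.335 → q = 1.5×0.54×0.335 = 0.2714 m³/s
Panel 2-3: Δb = 2.5 m, d̄ = (1.08+1.45)/2 = 1.265, v̄ = (0.67+0.70)/2 = 0.685 → q = 2.5×1.265×0.685 = 2.166 m³/s
Panel 3-4: Δb = 3.8 m, d̄ = (1.45+1.89)/2 = 1.67, v̄ = (0.70+1.06)/2 = 0.88 → q = 3.8×1.67×0.88 = 5.584 m³/s
Panel 4-5: Δb = 3.1 m, d̄ = (1.89+1.73)/2 = 1.81, v̄ = (1.06+0.74)/2 = 0.9 → q = 3.1×1.81×0.9 = 5.050 m³/s
Panel 5-6: Δb = 2.2 m, d̄ = (1.73+1.11)/2 = 1.42, v̄ = (0.74+0.78)/2 = 0.76 → q = 2.2×1.42×0.76 = 2.374 m³/s
Panel 6-7: Δb = 1.6 m, d̄ = (1.11+0.00)/2 = 0.555, v̄ = (0.78+0.00)/2 = 0.39 → q = 1.6×0.555×0.39 = 0.3463 m³/s
Q = Σ q = 15.79 m³/s

15.8 m³/s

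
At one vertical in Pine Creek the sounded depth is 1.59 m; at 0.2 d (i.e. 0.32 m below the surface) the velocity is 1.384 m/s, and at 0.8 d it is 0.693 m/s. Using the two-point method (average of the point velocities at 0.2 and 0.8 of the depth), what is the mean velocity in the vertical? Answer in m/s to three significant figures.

1.04 m/s

v̄ = (1.384 + 0.693) / 2 = 1.039 m/s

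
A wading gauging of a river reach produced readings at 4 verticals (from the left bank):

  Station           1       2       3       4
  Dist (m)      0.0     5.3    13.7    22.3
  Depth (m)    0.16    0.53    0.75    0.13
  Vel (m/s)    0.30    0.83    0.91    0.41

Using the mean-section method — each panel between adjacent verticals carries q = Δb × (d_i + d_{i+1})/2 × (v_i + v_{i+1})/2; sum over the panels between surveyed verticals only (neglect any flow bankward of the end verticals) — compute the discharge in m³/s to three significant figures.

8.21 m³/s

Panel 1-2: Δb = 5.3 m, d̄ = (0.16+0.53)/2 = 0.345, v̄ = (0.30+0.83)/2 = 0.565 → q = 5.3×0.345×0.565 = 1.033 m³/s
Panel 2-3: Δb = 8.4 m, d̄ = (0.53+0.75)/2 = 0.64, v̄ = (0.83+0.91)/2 = 0.87 → q = 8.4×0.64×0.87 = 4.677 m³/s
Panel 3-4: Δb = 8.6 m, d̄ = (0.75+0.13)/2 = 0.44, v̄ = (0.91+0.41)/2 = 0.66 → q = 8.6×0.44×0.66 = 2.497 m³/s
Q = Σ q = 8.208 m³/s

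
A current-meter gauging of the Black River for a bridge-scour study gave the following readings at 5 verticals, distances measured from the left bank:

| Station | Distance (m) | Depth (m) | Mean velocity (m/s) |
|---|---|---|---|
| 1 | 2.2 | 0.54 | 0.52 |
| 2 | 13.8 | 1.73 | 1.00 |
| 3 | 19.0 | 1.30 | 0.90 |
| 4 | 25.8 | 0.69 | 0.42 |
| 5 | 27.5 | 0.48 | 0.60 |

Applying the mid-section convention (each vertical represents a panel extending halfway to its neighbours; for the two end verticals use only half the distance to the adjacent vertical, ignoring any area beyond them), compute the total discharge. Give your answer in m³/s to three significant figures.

24.7 m³/s

w_1 = (13.8 − 2.2)/2 = 5.8 m; q_1 = 0.52 × 0.54 × 5.8 = 1.629 m³/s
w_2 = (19.0 − 2.2)/2 = 8.4 m; q_2 = 1.00 × 1.73 × 8.4 = 14.53 m³/s
w_3 = (25.8 − 13.8)/2 = 6 m; q_3 = 0.90 × 1.30 × 6 = 7.020 m³/s
w_4 = (27.5 − 19.0)/2 = 4.25 m; q_4 = 0.42 × 0.69 × 4.25 = 1.232 m³/s
w_5 = (27.5 − 25.8)/2 = 0.85 m; q_5 = 0.60 × 0.48 × 0.85 = 0.2448 m³/s
Q = Σ qᵢ = 24.66 m³/s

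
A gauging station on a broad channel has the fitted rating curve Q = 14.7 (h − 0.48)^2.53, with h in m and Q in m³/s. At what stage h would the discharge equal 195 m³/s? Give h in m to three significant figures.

h − h₀ = (Q/C)^(1/b) = (195/14.7)^(1/2.53) = 2.778 m
h = 0.48 + 2.778 = 3.258 m

3.26 m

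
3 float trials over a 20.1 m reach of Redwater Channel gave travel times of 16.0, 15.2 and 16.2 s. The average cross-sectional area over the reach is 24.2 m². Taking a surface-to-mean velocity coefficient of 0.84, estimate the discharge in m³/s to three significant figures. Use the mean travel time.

25.9 m³/s

t̄ = (16.0 + 15.2 + 16.2) / 3 = 15.8 s
v_surface = L / t̄ = 20.1 / 15.8 = 1.272 m/s
v_mean = 0.84 × 1.272 = 1.069 m/s
Q = A × v_mean = 24.2 × 1.069 = 25.86 m³/s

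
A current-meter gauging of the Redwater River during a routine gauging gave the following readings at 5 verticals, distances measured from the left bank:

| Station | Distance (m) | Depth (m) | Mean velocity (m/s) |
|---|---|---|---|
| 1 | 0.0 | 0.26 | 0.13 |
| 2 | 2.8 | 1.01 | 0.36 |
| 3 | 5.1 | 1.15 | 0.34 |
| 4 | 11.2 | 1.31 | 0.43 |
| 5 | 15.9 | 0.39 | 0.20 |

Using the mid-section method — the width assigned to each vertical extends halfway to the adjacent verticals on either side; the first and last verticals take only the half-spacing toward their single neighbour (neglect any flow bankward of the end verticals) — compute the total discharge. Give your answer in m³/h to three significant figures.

21000 m³/h

w_1 = (2.8 − 0.0)/2 = 1.4 m; q_1 = 0.13 × 0.26 × 1.4 = 0.04732 m³/s
w_2 = (5.1 − 0.0)/2 = 2.55 m; q_2 = 0.36 × 1.01 × 2.55 = 0.9272 m³/s
w_3 = (11.2 − 2.8)/2 = 4.2 m; q_3 = 0.34 × 1.15 × 4.2 = 1.642 m³/s
w_4 = (15.9 − 5.1)/2 = 5.4 m; q_4 = 0.43 × 1.31 × 5.4 = 3.042 m³/s
w_5 = (15.9 − 11.2)/2 = 2.35 m; q_5 = 0.20 × 0.39 × 2.35 = 0.1833 m³/s
Q = Σ qᵢ = 5.842 m³/s
= 5.842 × 3600 = 21030 m³/h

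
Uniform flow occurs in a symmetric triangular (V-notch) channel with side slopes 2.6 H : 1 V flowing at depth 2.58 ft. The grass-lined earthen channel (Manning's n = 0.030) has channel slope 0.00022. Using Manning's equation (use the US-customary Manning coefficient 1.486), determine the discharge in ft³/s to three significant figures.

A = z·y² = 2.6×2.58² = 17.31 ft²
P = 2y√(1+z²) = 2×2.58×√(1+2.6²) = 14.37 ft
R = A/P = 17.31/14.37 = 1.204 ft
Q = (1.486/n)·A·R^(2/3)·S^(1/2) = (1.486/0.030) × 17.31 × 1.204^(2/3) × 0.00022^(1/2) = 14.39 ft³/s

14.4 ft³/s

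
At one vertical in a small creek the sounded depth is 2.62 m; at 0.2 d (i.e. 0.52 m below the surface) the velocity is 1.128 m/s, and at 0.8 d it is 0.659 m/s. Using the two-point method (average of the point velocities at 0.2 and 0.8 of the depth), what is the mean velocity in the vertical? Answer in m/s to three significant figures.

0.894 m/s

v̄ = (1.128 + 0.659) / 2 = 0.8935 m/s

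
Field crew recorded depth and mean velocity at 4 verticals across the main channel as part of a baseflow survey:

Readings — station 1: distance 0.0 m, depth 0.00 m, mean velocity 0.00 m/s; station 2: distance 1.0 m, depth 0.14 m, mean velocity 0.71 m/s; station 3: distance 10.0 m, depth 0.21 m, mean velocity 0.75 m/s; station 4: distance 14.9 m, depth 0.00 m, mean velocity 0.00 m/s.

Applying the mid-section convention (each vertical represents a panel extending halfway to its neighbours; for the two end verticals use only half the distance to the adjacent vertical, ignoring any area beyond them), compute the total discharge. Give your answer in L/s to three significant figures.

w_2 = (10.0 − 0.0)/2 = 5 m; q_2 = 0.71 × 0.14 × 5 = 0.4970 m³/s
w_3 = (14.9 − 1.0)/2 = 6.95 m; q_3 = 0.75 × 0.21 × 6.95 = 1.095 m³/s
Stations 1, 4 contribute zero (depth or velocity is 0).
Q = Σ qᵢ = 1.592 m³/s
= 1.592 × 1000 = 1592 L/s

1590 L/s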